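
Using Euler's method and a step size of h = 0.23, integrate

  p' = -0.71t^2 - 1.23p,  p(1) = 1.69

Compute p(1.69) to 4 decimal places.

Euler: p_{n+1} = p_n + h·f(t_n, p_n).
t=1.000000, p=1.690000: f=-2.788700 → p ← 1.690000 + 0.23·(-2.788700) = 1.048599
t=1.230000, p=1.048599: f=-2.363936 → p ← 1.048599 + 0.23·(-2.363936) = 0.504894
t=1.460000, p=0.504894: f=-2.134455 → p ← 0.504894 + 0.23·(-2.134455) = 0.013969
p(1.69) ≈ 0.0140

0.0140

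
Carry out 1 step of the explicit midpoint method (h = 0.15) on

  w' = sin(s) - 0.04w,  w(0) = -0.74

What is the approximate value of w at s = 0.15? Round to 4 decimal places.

Midpoint: k1 = f(s_n, w_n); k2 = f(s_n + h/2, w_n + (h/2)·k1); w_{n+1} = w_n + h·k2.
s=0.000000, w=-0.740000:
  k1 = f(0.000000, -0.740000) = 0.029600
  k2 = f(0.075000, -0.737780) = 0.104441
  w ← -0.740000 + 0.15·0.104441 = -0.724334
w(0.15) ≈ -0.7243

-0.7243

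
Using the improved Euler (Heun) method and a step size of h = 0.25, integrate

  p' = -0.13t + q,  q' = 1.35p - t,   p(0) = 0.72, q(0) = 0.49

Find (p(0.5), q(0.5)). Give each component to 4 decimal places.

1.0661, 0.9510

Heun on (p,q): k1 = f(t_n, state_n); k2 = f(t_n + h, state_n + h·k1); state_{n+1} = state_n + (h/2)·(k1 + k2).
0.000000: (0.720000, 0.490000)
  k1 = (0.490000, 0.972000)
  predictor → (0.842500, 0.733000)
  k2 = (0.700500, 0.887375)
  → (0.868812, 0.722422)
0.250000: (0.868812, 0.722422)
  k1 = (0.689922, 0.922897)
  predictor → (1.041293, 0.953146)
  k2 = (0.888146, 0.905746)
  → (1.066071, 0.951002)
(p(0.5), q(0.5)) ≈ (1.0661, 0.9510)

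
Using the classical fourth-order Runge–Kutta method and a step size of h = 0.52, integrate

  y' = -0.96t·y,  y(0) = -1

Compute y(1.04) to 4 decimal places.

-0.5950

RK4: k1 = f(t_n, y_n); k2 = f(t_n + h/2, y_n + (h/2)·k1); k3 = f(t_n + h/2, y_n + (h/2)·k2); k4 = f(t_n + h, y_n + h·k3); y_{n+1} = y_n + (h/6)·(k1 + 2k2 + 2k3 + k4).
t=0.000000, y=-1.000000:
  k1 = f(0.000000, -1.000000) = 0.000000
  k2 = f(0.260000, -1.000000) = 0.249600
  k3 = f(0.260000, -0.935104) = 0.233402
  k4 = f(0.520000, -0.878631) = 0.438613
  y ← -1.000000 + (0.52/6)·(k1 + 2k2 + 2k3 + k4) = -0.878267
t=0.520000, y=-0.878267:
  k1 = f(0.520000, -0.878267) = 0.438431
  k2 = f(0.780000, -0.764275) = 0.572289
  k3 = f(0.780000, -0.729471) = 0.546228
  k4 = f(1.040000, -0.594228) = 0.593277
  y ← -0.878267 + (0.52/6)·(k1 + 2k2 + 2k3 + k4) = -0.594976
y(1.04) ≈ -0.5950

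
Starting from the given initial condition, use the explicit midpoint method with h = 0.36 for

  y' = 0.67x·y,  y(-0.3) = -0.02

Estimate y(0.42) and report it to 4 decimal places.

Midpoint: k1 = f(x_n, y_n); k2 = f(x_n + h/2, y_n + (h/2)·k1); y_{n+1} = y_n + h·k2.
x=-0.300000, y=-0.020000:
  k1 = f(-0.300000, -0.020000) = 0.004020
  k2 = f(-0.120000, -0.019276) = 0.001550
  y ← -0.020000 + 0.36·0.001550 = -0.019442
x=0.060000, y=-0.019442:
  k1 = f(0.060000, -0.019442) = -0.000782
  k2 = f(0.240000, -0.019583) = -0.003149
  y ← -0.019442 + 0.36·(-0.003149) = -0.020576
y(0.42) ≈ -0.0206

-0.0206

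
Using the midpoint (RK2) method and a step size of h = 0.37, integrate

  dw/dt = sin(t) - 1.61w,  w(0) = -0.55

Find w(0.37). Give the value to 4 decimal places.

-0.2519

Midpoint: k1 = f(t_n, w_n); k2 = f(t_n + h/2, w_n + (h/2)·k1); w_{n+1} = w_n + h·k2.
t=0.000000, w=-0.550000:
  k1 = f(0.000000, -0.550000) = 0.885500
  k2 = f(0.185000, -0.386182) = 0.805700
  w ← -0.550000 + 0.37·0.805700 = -0.251891
w(0.37) ≈ -0.2519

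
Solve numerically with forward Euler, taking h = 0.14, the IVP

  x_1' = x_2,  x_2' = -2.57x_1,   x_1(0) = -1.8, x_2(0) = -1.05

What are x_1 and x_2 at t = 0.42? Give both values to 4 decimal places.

-1.9616, 1.0190

Euler on (x_1,x_2): x_1_{n+1} = x_1_n + h·x_1', x_2_{n+1} = x_2_n + h·x_2'.
0.000000: (-1.800000, -1.050000); f=(-1.050000, 4.626000) → (-1.947000, -0.402360)
0.140000: (-1.947000, -0.402360); f=(-0.402360, 5.003790) → (-2.003330, 0.298171)
0.280000: (-2.003330, 0.298171); f=(0.298171, 5.148559) → (-1.961587, 1.018969)
(x_1(0.42), x_2(0.42)) ≈ (-1.9616, 1.0190)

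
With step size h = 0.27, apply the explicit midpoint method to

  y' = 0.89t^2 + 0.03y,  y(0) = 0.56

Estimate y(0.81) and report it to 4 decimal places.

Midpoint: k1 = f(t_n, y_n); k2 = f(t_n + h/2, y_n + (h/2)·k1); y_{n+1} = y_n + h·k2.
t=0.000000, y=0.560000:
  k1 = f(0.000000, 0.560000) = 0.016800
  k2 = f(0.135000, 0.562268) = 0.033088
  y ← 0.560000 + 0.27·0.033088 = 0.568934
t=0.270000, y=0.568934:
  k1 = f(0.270000, 0.568934) = 0.081949
  k2 = f(0.405000, 0.579997) = 0.163382
  y ← 0.568934 + 0.27·0.163382 = 0.613047
t=0.540000, y=0.613047:
  k1 = f(0.540000, 0.613047) = 0.277915
  k2 = f(0.675000, 0.650566) = 0.425023
  y ← 0.613047 + 0.27·0.425023 = 0.727803
y(0.81) ≈ 0.7278

0.7278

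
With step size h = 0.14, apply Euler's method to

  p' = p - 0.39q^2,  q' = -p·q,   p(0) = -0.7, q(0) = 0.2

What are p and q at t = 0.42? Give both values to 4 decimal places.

Euler on (p,q): p_{n+1} = p_n + h·p', q_{n+1} = q_n + h·q'.
0.000000: (-0.700000, 0.200000); f=(-0.715600, 0.140000) → (-0.800184, 0.219600)
0.140000: (-0.800184, 0.219600); f=(-0.818991, 0.175720) → (-0.914843, 0.244201)
0.280000: (-0.914843, 0.244201); f=(-0.938100, 0.223405) → (-1.046177, 0.275478)
(p(0.42), q(0.42)) ≈ (-1.0462, 0.2755)

-1.0462, 0.2755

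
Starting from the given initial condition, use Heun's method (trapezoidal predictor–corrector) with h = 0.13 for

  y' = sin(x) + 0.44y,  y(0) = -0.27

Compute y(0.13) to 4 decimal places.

-0.2775

Heun: k1 = f(x_n, y_n); k2 = f(x_n + h, y_n + h·k1); y_{n+1} = y_n + (h/2)·(k1 + k2).
x=0.000000, y=-0.270000:
  k1 = f(0.000000, -0.270000) = -0.118800
  k2 = f(0.130000, -0.285444) = 0.004039
  y ← -0.270000 + (0.13/2)·(-0.118800 + 0.004039) = -0.277459
y(0.13) ≈ -0.2775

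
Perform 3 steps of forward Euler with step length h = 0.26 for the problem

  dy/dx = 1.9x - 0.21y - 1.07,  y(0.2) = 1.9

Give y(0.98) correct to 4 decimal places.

1.4744

Euler: y_{n+1} = y_n + h·f(x_n, y_n).
x=0.200000, y=1.900000: f=-1.089000 → y ← 1.900000 + 0.26·(-1.089000) = 1.616860
x=0.460000, y=1.616860: f=-0.535541 → y ← 1.616860 + 0.26·(-0.535541) = 1.477619
x=0.720000, y=1.477619: f=-0.012300 → y ← 1.477619 + 0.26·(-0.012300) = 1.474421
y(0.98) ≈ 1.4744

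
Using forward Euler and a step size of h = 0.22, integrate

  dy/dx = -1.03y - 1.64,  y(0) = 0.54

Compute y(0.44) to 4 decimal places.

-0.3168

Euler: y_{n+1} = y_n + h·f(x_n, y_n).
x=0.000000, y=0.540000: f=-2.196200 → y ← 0.540000 + 0.22·(-2.196200) = 0.056836
x=0.220000, y=0.056836: f=-1.698541 → y ← 0.056836 + 0.22·(-1.698541) = -0.316843
y(0.44) ≈ -0.3168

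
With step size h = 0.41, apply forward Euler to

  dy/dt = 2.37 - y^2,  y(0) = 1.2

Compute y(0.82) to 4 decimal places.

Euler: y_{n+1} = y_n + h·f(t_n, y_n).
t=0.000000, y=1.200000: f=0.930000 → y ← 1.200000 + 0.41·0.930000 = 1.581300
t=0.410000, y=1.581300: f=-0.130510 → y ← 1.581300 + 0.41·(-0.130510) = 1.527791
y(0.82) ≈ 1.5278

1.5278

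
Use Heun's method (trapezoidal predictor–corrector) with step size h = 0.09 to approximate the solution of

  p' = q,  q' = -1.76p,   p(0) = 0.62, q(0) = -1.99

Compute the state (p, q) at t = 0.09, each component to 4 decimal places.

0.4365, -2.0740

Heun on (p,q): k1 = f(t_n, state_n); k2 = f(t_n + h, state_n + h·k1); state_{n+1} = state_n + (h/2)·(k1 + k2).
0.000000: (0.620000, -1.990000)
  k1 = (-1.990000, -1.091200)
  predictor → (0.440900, -2.088208)
  k2 = (-2.088208, -0.775984)
  → (0.436481, -2.074023)
(p(0.09), q(0.09)) ≈ (0.4365, -2.0740)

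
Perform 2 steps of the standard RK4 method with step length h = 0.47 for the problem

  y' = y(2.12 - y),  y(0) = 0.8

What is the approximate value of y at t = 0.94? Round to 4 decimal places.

RK4: k1 = f(t_n, y_n); k2 = f(t_n + h/2, y_n + (h/2)·k1); k3 = f(t_n + h/2, y_n + (h/2)·k2); k4 = f(t_n + h, y_n + h·k3); y_{n+1} = y_n + (h/6)·(k1 + 2k2 + 2k3 + k4).
t=0.000000, y=0.800000:
  k1 = f(0.000000, 0.800000) = 1.056000
  k2 = f(0.235000, 1.048160) = 1.123460
  k3 = f(0.235000, 1.064013) = 1.123584
  k4 = f(0.470000, 1.328084) = 1.051731
  y ← 0.800000 + (0.47/6)·(k1 + 2k2 + 2k3 + k4) = 1.317142
t=0.470000, y=1.317142:
  k1 = f(0.470000, 1.317142) = 1.057478
  k2 = f(0.705000, 1.565650) = 0.867918
  k3 = f(0.705000, 1.521103) = 0.910984
  k4 = f(0.940000, 1.745305) = 0.653957
  y ← 1.317142 + (0.47/6)·(k1 + 2k2 + 2k3 + k4) = 1.729900
y(0.94) ≈ 1.7299

1.7299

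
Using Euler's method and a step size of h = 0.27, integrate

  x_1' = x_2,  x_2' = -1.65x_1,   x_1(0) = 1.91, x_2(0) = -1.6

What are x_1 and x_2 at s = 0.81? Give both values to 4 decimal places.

Euler on (x_1,x_2): x_1_{n+1} = x_1_n + h·x_1', x_2_{n+1} = x_2_n + h·x_2'.
0.000000: (1.910000, -1.600000); f=(-1.600000, -3.151500) → (1.478000, -2.450905)
0.270000: (1.478000, -2.450905); f=(-2.450905, -2.438700) → (0.816256, -3.109354)
0.540000: (0.816256, -3.109354); f=(-3.109354, -1.346822) → (-0.023270, -3.472996)
(x_1(0.81), x_2(0.81)) ≈ (-0.0233, -3.4730)

-0.0233, -3.4730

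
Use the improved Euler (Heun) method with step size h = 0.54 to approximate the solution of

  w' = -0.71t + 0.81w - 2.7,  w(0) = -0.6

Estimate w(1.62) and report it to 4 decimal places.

-12.2358

Heun: k1 = f(t_n, w_n); k2 = f(t_n + h, w_n + h·k1); w_{n+1} = w_n + (h/2)·(k1 + k2).
t=0.000000, w=-0.600000:
  k1 = f(0.000000, -0.600000) = -3.186000
  k2 = f(0.540000, -2.320440) = -4.962956
  w ← -0.600000 + (0.54/2)·(-3.186000 + (-4.962956)) = -2.800218
t=0.540000, w=-2.800218:
  k1 = f(0.540000, -2.800218) = -5.351577
  k2 = f(1.080000, -5.690070) = -8.075756
  w ← -2.800218 + (0.54/2)·(-5.351577 + (-8.075756)) = -6.425598
t=1.080000, w=-6.425598:
  k1 = f(1.080000, -6.425598) = -8.671535
  k2 = f(1.620000, -11.108227) = -12.847864
  w ← -6.425598 + (0.54/2)·(-8.671535 + (-12.847864)) = -12.235836
w(1.62) ≈ -12.2358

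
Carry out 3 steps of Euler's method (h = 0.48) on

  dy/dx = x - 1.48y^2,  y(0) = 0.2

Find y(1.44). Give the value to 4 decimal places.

Euler: y_{n+1} = y_n + h·f(x_n, y_n).
x=0.000000, y=0.200000: f=-0.059200 → y ← 0.200000 + 0.48·(-0.059200) = 0.171584
x=0.480000, y=0.171584: f=0.436427 → y ← 0.171584 + 0.48·0.436427 = 0.381069
x=0.960000, y=0.381069: f=0.745084 → y ← 0.381069 + 0.48·0.745084 = 0.738709
y(1.44) ≈ 0.7387

0.7387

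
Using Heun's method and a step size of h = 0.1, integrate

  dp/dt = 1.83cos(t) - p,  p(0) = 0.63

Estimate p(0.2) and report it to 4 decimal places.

Heun: k1 = f(t_n, p_n); k2 = f(t_n + h, p_n + h·k1); p_{n+1} = p_n + (h/2)·(k1 + k2).
t=0.000000, p=0.630000:
  k1 = f(0.000000, 0.630000) = 1.200000
  k2 = f(0.100000, 0.750000) = 1.070858
  p ← 0.630000 + (0.1/2)·(1.200000 + 1.070858) = 0.743543
t=0.100000, p=0.743543:
  k1 = f(0.100000, 0.743543) = 1.077315
  k2 = f(0.200000, 0.851274) = 0.942247
  p ← 0.743543 + (0.1/2)·(1.077315 + 0.942247) = 0.844521
p(0.2) ≈ 0.8445

0.8445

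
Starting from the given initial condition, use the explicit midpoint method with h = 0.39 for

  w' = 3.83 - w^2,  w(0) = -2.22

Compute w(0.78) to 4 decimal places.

-8.0644

Midpoint: k1 = f(t_n, w_n); k2 = f(t_n + h/2, w_n + (h/2)·k1); w_{n+1} = w_n + h·k2.
t=0.000000, w=-2.220000:
  k1 = f(0.000000, -2.220000) = -1.098400
  k2 = f(0.195000, -2.434188) = -2.095271
  w ← -2.220000 + 0.39·(-2.095271) = -3.037156
t=0.390000, w=-3.037156:
  k1 = f(0.390000, -3.037156) = -5.394315
  k2 = f(0.585000, -4.089047) = -12.890307
  w ← -3.037156 + 0.39·(-12.890307) = -8.064376
w(0.78) ≈ -8.0644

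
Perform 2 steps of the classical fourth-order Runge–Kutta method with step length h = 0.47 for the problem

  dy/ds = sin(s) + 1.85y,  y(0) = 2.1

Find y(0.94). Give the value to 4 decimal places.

12.7136

RK4: k1 = f(s_n, y_n); k2 = f(s_n + h/2, y_n + (h/2)·k1); k3 = f(s_n + h/2, y_n + (h/2)·k2); k4 = f(s_n + h, y_n + h·k3); y_{n+1} = y_n + (h/6)·(k1 + 2k2 + 2k3 + k4).
s=0.000000, y=2.100000:
  k1 = f(0.000000, 2.100000) = 3.885000
  k2 = f(0.235000, 3.012975) = 5.806847
  k3 = f(0.235000, 3.464609) = 6.642370
  k4 = f(0.470000, 5.221914) = 10.113427
  y ← 2.100000 + (0.47/6)·(k1 + 2k2 + 2k3 + k4) = 5.146921
s=0.470000, y=5.146921:
  k1 = f(0.470000, 5.146921) = 9.974689
  k2 = f(0.705000, 7.490973) = 14.506333
  k3 = f(0.705000, 8.555909) = 16.476465
  k4 = f(0.940000, 12.890859) = 24.655648
  y ← 5.146921 + (0.47/6)·(k1 + 2k2 + 2k3 + k4) = 12.713602
y(0.94) ≈ 12.7136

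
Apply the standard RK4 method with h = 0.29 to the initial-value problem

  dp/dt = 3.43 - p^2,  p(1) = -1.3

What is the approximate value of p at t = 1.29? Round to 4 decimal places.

RK4: k1 = f(t_n, p_n); k2 = f(t_n + h/2, p_n + (h/2)·k1); k3 = f(t_n + h/2, p_n + (h/2)·k2); k4 = f(t_n + h, p_n + h·k3); p_{n+1} = p_n + (h/6)·(k1 + 2k2 + 2k3 + k4).
t=1.000000, p=-1.300000:
  k1 = f(1.000000, -1.300000) = 1.740000
  k2 = f(1.145000, -1.047700) = 2.332325
  k3 = f(1.145000, -0.961813) = 2.504916
  k4 = f(1.290000, -0.573574) = 3.101012
  p ← -1.300000 + (0.29/6)·(k1 + 2k2 + 2k3 + k4) = -0.598418
p(1.29) ≈ -0.5984

-0.5984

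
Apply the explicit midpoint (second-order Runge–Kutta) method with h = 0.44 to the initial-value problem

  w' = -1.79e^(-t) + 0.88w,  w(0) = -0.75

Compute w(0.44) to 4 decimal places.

-1.8812

Midpoint: k1 = f(t_n, w_n); k2 = f(t_n + h/2, w_n + (h/2)·k1); w_{n+1} = w_n + h·k2.
t=0.000000, w=-0.750000:
  k1 = f(0.000000, -0.750000) = -2.450000
  k2 = f(0.220000, -1.289000) = -2.570829
  w ← -0.750000 + 0.44·(-2.570829) = -1.881165
w(0.44) ≈ -1.8812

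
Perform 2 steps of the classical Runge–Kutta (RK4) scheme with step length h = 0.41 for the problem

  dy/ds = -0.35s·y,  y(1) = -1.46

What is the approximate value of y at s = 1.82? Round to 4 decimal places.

RK4: k1 = f(s_n, y_n); k2 = f(s_n + h/2, y_n + (h/2)·k1); k3 = f(s_n + h/2, y_n + (h/2)·k2); k4 = f(s_n + h, y_n + h·k3); y_{n+1} = y_n + (h/6)·(k1 + 2k2 + 2k3 + k4).
s=1.000000, y=-1.460000:
  k1 = f(1.000000, -1.460000) = 0.511000
  k2 = f(1.205000, -1.355245) = 0.571575
  k3 = f(1.205000, -1.342827) = 0.566337
  k4 = f(1.410000, -1.227802) = 0.605920
  y ← -1.460000 + (0.41/6)·(k1 + 2k2 + 2k3 + k4) = -1.228162
s=1.410000, y=-1.228162:
  k1 = f(1.410000, -1.228162) = 0.606098
  k2 = f(1.615000, -1.103912) = 0.623986
  k3 = f(1.615000, -1.100245) = 0.621914
  k4 = f(1.820000, -0.973178) = 0.619914
  y ← -1.228162 + (0.41/6)·(k1 + 2k2 + 2k3 + k4) = -0.974112
y(1.82) ≈ -0.9741

-0.9741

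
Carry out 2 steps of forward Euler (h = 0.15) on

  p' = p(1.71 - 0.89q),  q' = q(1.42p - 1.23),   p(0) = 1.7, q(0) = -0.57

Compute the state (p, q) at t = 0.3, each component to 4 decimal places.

Euler on (p,q): p_{n+1} = p_n + h·p', q_{n+1} = q_n + h·q'.
0.000000: (1.700000, -0.570000); f=(3.769410, -0.674880) → (2.265411, -0.671232)
0.150000: (2.265411, -0.671232); f=(5.227203, -1.333660) → (3.049492, -0.871281)
(p(0.3), q(0.3)) ≈ (3.0495, -0.8713)

3.0495, -0.8713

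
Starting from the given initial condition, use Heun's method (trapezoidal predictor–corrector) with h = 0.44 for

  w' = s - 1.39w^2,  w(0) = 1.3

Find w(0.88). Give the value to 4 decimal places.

0.8128

Heun: k1 = f(s_n, w_n); k2 = f(s_n + h, w_n + h·k1); w_{n+1} = w_n + (h/2)·(k1 + k2).
s=0.000000, w=1.300000:
  k1 = f(0.000000, 1.300000) = -2.349100
  k2 = f(0.440000, 0.266396) = 0.341356
  w ← 1.300000 + (0.44/2)·(-2.349100 + 0.341356) = 0.858296
s=0.440000, w=0.858296:
  k1 = f(0.440000, 0.858296) = -0.583975
  k2 = f(0.880000, 0.601347) = 0.377350
  w ← 0.858296 + (0.44/2)·(-0.583975 + 0.377350) = 0.812839
w(0.88) ≈ 0.8128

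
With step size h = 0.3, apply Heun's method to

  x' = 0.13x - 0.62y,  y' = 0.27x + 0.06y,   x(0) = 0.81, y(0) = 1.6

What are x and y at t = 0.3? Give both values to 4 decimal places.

0.5300, 1.6845

Heun on (x,y): k1 = f(t_n, state_n); k2 = f(t_n + h, state_n + h·k1); state_{n+1} = state_n + (h/2)·(k1 + k2).
0.000000: (0.810000, 1.600000)
  k1 = (-0.886700, 0.314700)
  predictor → (0.543990, 1.694410)
  k2 = (-0.979816, 0.248542)
  → (0.530023, 1.684486)
(x(0.3), y(0.3)) ≈ (0.5300, 1.6845)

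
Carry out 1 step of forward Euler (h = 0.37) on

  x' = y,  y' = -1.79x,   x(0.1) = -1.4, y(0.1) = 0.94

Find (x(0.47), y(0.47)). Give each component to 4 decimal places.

Euler on (x,y): x_{n+1} = x_n + h·x', y_{n+1} = y_n + h·y'.
0.100000: (-1.400000, 0.940000); f=(0.940000, 2.506000) → (-1.052200, 1.867220)
(x(0.47), y(0.47)) ≈ (-1.0522, 1.8672)

-1.0522, 1.8672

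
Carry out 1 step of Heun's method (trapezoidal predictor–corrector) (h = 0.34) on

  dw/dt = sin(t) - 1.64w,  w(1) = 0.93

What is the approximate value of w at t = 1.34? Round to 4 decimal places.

0.7848

Heun: k1 = f(t_n, w_n); k2 = f(t_n + h, w_n + h·k1); w_{n+1} = w_n + (h/2)·(k1 + k2).
t=1.000000, w=0.930000:
  k1 = f(1.000000, 0.930000) = -0.683729
  k2 = f(1.340000, 0.697532) = -0.170468
  w ← 0.930000 + (0.34/2)·(-0.683729 + (-0.170468)) = 0.784786
w(1.34) ≈ 0.7848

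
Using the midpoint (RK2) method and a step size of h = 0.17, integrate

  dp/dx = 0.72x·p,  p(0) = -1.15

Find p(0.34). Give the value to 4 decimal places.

Midpoint: k1 = f(x_n, p_n); k2 = f(x_n + h/2, p_n + (h/2)·k1); p_{n+1} = p_n + h·k2.
x=0.000000, p=-1.150000:
  k1 = f(0.000000, -1.150000) = 0.000000
  k2 = f(0.085000, -1.150000) = -0.070380
  p ← -1.150000 + 0.17·(-0.070380) = -1.161965
x=0.170000, p=-1.161965:
  k1 = f(0.170000, -1.161965) = -0.142224
  k2 = f(0.255000, -1.174054) = -0.215556
  p ← -1.161965 + 0.17·(-0.215556) = -1.198609
p(0.34) ≈ -1.1986

-1.1986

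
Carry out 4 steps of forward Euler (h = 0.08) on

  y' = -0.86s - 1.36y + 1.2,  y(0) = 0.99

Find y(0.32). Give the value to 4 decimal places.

Euler: y_{n+1} = y_n + h·f(s_n, y_n).
s=0.000000, y=0.990000: f=-0.146400 → y ← 0.990000 + 0.08·(-0.146400) = 0.978288
s=0.080000, y=0.978288: f=-0.199272 → y ← 0.978288 + 0.08·(-0.199272) = 0.962346
s=0.160000, y=0.962346: f=-0.246391 → y ← 0.962346 + 0.08·(-0.246391) = 0.942635
s=0.240000, y=0.942635: f=-0.288384 → y ← 0.942635 + 0.08·(-0.288384) = 0.919564
y(0.32) ≈ 0.9196

0.9196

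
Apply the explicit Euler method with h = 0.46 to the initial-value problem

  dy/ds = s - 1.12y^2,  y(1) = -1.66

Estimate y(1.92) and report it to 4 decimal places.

-5.4838

Euler: y_{n+1} = y_n + h·f(s_n, y_n).
s=1.000000, y=-1.660000: f=-2.086272 → y ← -1.660000 + 0.46·(-2.086272) = -2.619685
s=1.460000, y=-2.619685: f=-6.226280 → y ← -2.619685 + 0.46·(-6.226280) = -5.483774
y(1.92) ≈ -5.4838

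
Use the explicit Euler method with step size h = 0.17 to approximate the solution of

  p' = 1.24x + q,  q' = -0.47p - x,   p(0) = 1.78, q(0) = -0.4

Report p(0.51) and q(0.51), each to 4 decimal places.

Euler on (p,q): p_{n+1} = p_n + h·p', q_{n+1} = q_n + h·q'.
0.000000: (1.780000, -0.400000); f=(-0.400000, -0.836600) → (1.712000, -0.542222)
0.170000: (1.712000, -0.542222); f=(-0.331422, -0.974640) → (1.655658, -0.707911)
0.340000: (1.655658, -0.707911); f=(-0.286311, -1.118159) → (1.606985, -0.897998)
(p(0.51), q(0.51)) ≈ (1.6070, -0.8980)

1.6070, -0.8980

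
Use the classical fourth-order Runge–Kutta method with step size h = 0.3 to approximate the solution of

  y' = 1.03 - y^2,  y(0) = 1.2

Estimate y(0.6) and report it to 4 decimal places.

1.0665

RK4: k1 = f(s_n, y_n); k2 = f(s_n + h/2, y_n + (h/2)·k1); k3 = f(s_n + h/2, y_n + (h/2)·k2); k4 = f(s_n + h, y_n + h·k3); y_{n+1} = y_n + (h/6)·(k1 + 2k2 + 2k3 + k4).
s=0.000000, y=1.200000:
  k1 = f(0.000000, 1.200000) = -0.410000
  k2 = f(0.150000, 1.138500) = -0.266182
  k3 = f(0.150000, 1.160073) = -0.315769
  k4 = f(0.300000, 1.105269) = -0.191621
  y ← 1.200000 + (0.3/6)·(k1 + 2k2 + 2k3 + k4) = 1.111724
s=0.300000, y=1.111724:
  k1 = f(0.300000, 1.111724) = -0.205930
  k2 = f(0.450000, 1.080834) = -0.138203
  k3 = f(0.450000, 1.090993) = -0.160267
  k4 = f(0.600000, 1.063644) = -0.101338
  y ← 1.111724 + (0.3/6)·(k1 + 2k2 + 2k3 + k4) = 1.066514
y(0.6) ≈ 1.0665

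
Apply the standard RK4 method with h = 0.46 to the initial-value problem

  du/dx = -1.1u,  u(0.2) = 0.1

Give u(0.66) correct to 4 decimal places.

0.0603

RK4: k1 = f(x_n, u_n); k2 = f(x_n + h/2, u_n + (h/2)·k1); k3 = f(x_n + h/2, u_n + (h/2)·k2); k4 = f(x_n + h, u_n + h·k3); u_{n+1} = u_n + (h/6)·(k1 + 2k2 + 2k3 + k4).
x=0.200000, u=0.100000:
  k1 = f(0.200000, 0.100000) = -0.110000
  k2 = f(0.430000, 0.074700) = -0.082170
  k3 = f(0.430000, 0.081101) = -0.089211
  k4 = f(0.660000, 0.058963) = -0.064859
  u ← 0.100000 + (0.46/6)·(k1 + 2k2 + 2k3 + k4) = 0.060316
u(0.66) ≈ 0.0603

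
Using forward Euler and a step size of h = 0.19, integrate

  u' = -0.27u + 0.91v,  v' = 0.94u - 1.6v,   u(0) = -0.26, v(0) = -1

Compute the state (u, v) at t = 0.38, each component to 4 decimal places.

-0.5264, -0.5917

Euler on (u,v): u_{n+1} = u_n + h·u', v_{n+1} = v_n + h·v'.
0.000000: (-0.260000, -1.000000); f=(-0.839800, 1.355600) → (-0.419562, -0.742436)
0.190000: (-0.419562, -0.742436); f=(-0.562335, 0.793509) → (-0.526406, -0.591669)
(u(0.38), v(0.38)) ≈ (-0.5264, -0.5917)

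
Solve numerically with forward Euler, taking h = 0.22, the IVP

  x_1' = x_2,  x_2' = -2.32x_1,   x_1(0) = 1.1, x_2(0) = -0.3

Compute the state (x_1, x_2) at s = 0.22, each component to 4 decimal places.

Euler on (x_1,x_2): x_1_{n+1} = x_1_n + h·x_1', x_2_{n+1} = x_2_n + h·x_2'.
0.000000: (1.100000, -0.300000); f=(-0.300000, -2.552000) → (1.034000, -0.861440)
(x_1(0.22), x_2(0.22)) ≈ (1.0340, -0.8614)

1.0340, -0.8614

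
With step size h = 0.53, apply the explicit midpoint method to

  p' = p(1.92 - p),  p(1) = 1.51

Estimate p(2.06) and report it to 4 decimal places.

Midpoint: k1 = f(s_n, p_n); k2 = f(s_n + h/2, p_n + (h/2)·k1); p_{n+1} = p_n + h·k2.
s=1.000000, p=1.510000:
  k1 = f(1.000000, 1.510000) = 0.619100
  k2 = f(1.265000, 1.674062) = 0.411716
  p ← 1.510000 + 0.53·0.411716 = 1.728210
s=1.530000, p=1.728210:
  k1 = f(1.530000, 1.728210) = 0.331454
  k2 = f(1.795000, 1.816045) = 0.188787
  p ← 1.728210 + 0.53·0.188787 = 1.828267
p(2.06) ≈ 1.8283

1.8283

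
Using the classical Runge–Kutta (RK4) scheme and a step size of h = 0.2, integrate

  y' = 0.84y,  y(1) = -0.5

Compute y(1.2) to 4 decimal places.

-0.5915

RK4: k1 = f(t_n, y_n); k2 = f(t_n + h/2, y_n + (h/2)·k1); k3 = f(t_n + h/2, y_n + (h/2)·k2); k4 = f(t_n + h, y_n + h·k3); y_{n+1} = y_n + (h/6)·(k1 + 2k2 + 2k3 + k4).
t=1.000000, y=-0.500000:
  k1 = f(1.000000, -0.500000) = -0.420000
  k2 = f(1.100000, -0.542000) = -0.455280
  k3 = f(1.100000, -0.545528) = -0.458244
  k4 = f(1.200000, -0.591649) = -0.496985
  y ← -0.500000 + (0.2/6)·(k1 + 2k2 + 2k3 + k4) = -0.591468
y(1.2) ≈ -0.5915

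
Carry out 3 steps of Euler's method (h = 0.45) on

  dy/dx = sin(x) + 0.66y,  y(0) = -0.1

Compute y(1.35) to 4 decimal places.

0.3882

Euler: y_{n+1} = y_n + h·f(x_n, y_n).
x=0.000000, y=-0.100000: f=-0.066000 → y ← -0.100000 + 0.45·(-0.066000) = -0.129700
x=0.450000, y=-0.129700: f=0.349364 → y ← -0.129700 + 0.45·0.349364 = 0.027514
x=0.900000, y=0.027514: f=0.801486 → y ← 0.027514 + 0.45·0.801486 = 0.388182
y(1.35) ≈ 0.3882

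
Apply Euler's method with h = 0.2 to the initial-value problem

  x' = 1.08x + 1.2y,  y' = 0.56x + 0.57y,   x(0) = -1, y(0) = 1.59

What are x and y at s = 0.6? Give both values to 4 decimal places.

-0.3284, 1.8860

Euler on (x,y): x_{n+1} = x_n + h·x', y_{n+1} = y_n + h·y'.
0.000000: (-1.000000, 1.590000); f=(0.828000, 0.346300) → (-0.834400, 1.659260)
0.200000: (-0.834400, 1.659260); f=(1.089960, 0.478514) → (-0.616408, 1.754963)
0.400000: (-0.616408, 1.754963); f=(1.440235, 0.655140) → (-0.328361, 1.885991)
(x(0.6), y(0.6)) ≈ (-0.3284, 1.8860)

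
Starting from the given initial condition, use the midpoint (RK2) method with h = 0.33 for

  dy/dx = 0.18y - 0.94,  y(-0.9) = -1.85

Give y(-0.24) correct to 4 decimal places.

-2.7416

Midpoint: k1 = f(x_n, y_n); k2 = f(x_n + h/2, y_n + (h/2)·k1); y_{n+1} = y_n + h·k2.
x=-0.900000, y=-1.850000:
  k1 = f(-0.900000, -1.850000) = -1.273000
  k2 = f(-0.735000, -2.060045) = -1.310808
  y ← -1.850000 + 0.33·(-1.310808) = -2.282567
x=-0.570000, y=-2.282567:
  k1 = f(-0.570000, -2.282567) = -1.350862
  k2 = f(-0.405000, -2.505459) = -1.390983
  y ← -2.282567 + 0.33·(-1.390983) = -2.741591
y(-0.24) ≈ -2.7416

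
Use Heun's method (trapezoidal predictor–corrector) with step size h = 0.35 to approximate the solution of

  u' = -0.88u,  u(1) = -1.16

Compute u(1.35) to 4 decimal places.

-0.8577

Heun: k1 = f(s_n, u_n); k2 = f(s_n + h, u_n + h·k1); u_{n+1} = u_n + (h/2)·(k1 + k2).
s=1.000000, u=-1.160000:
  k1 = f(1.000000, -1.160000) = 1.020800
  k2 = f(1.350000, -0.802720) = 0.706394
  u ← -1.160000 + (0.35/2)·(1.020800 + 0.706394) = -0.857741
u(1.35) ≈ -0.8577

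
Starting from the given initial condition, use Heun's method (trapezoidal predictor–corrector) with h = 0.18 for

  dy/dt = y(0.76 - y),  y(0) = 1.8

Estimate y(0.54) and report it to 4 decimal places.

Heun: k1 = f(t_n, y_n); k2 = f(t_n + h, y_n + h·k1); y_{n+1} = y_n + (h/2)·(k1 + k2).
t=0.000000, y=1.800000:
  k1 = f(0.000000, 1.800000) = -1.872000
  k2 = f(0.180000, 1.463040) = -1.028576
  y ← 1.800000 + (0.18/2)·(-1.872000 + (-1.028576)) = 1.538948
t=0.180000, y=1.538948:
  k1 = f(0.180000, 1.538948) = -1.198761
  k2 = f(0.360000, 1.323171) = -0.745172
  y ← 1.538948 + (0.18/2)·(-1.198761 + (-0.745172)) = 1.363994
t=0.360000, y=1.363994:
  k1 = f(0.360000, 1.363994) = -0.823845
  k2 = f(0.540000, 1.215702) = -0.553998
  y ← 1.363994 + (0.18/2)·(-0.823845 + (-0.553998)) = 1.239988
y(0.54) ≈ 1.2400

1.2400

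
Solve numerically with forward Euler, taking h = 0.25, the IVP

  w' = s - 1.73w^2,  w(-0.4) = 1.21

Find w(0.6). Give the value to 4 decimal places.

0.3601

Euler: w_{n+1} = w_n + h·f(s_n, w_n).
s=-0.400000, w=1.210000: f=-2.932893 → w ← 1.210000 + 0.25·(-2.932893) = 0.476777
s=-0.150000, w=0.476777: f=-0.543257 → w ← 0.476777 + 0.25·(-0.543257) = 0.340963
s=0.100000, w=0.340963: f=-0.101122 → w ← 0.340963 + 0.25·(-0.101122) = 0.315682
s=0.350000, w=0.315682: f=0.177597 → w ← 0.315682 + 0.25·0.177597 = 0.360081
w(0.6) ≈ 0.3601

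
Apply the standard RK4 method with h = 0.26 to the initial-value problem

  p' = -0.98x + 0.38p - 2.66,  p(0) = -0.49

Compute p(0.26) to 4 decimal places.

RK4: k1 = f(x_n, p_n); k2 = f(x_n + h/2, p_n + (h/2)·k1); k3 = f(x_n + h/2, p_n + (h/2)·k2); k4 = f(x_n + h, p_n + h·k3); p_{n+1} = p_n + (h/6)·(k1 + 2k2 + 2k3 + k4).
x=0.000000, p=-0.490000:
  k1 = f(0.000000, -0.490000) = -2.846200
  k2 = f(0.130000, -0.860006) = -3.114202
  k3 = f(0.130000, -0.894846) = -3.127442
  k4 = f(0.260000, -1.303135) = -3.409991
  p ← -0.490000 + (0.26/6)·(k1 + 2k2 + 2k3 + k4) = -1.302044
p(0.26) ≈ -1.3020

-1.3020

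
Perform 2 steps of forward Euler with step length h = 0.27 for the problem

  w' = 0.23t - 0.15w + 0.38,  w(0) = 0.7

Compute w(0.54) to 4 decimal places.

0.8623

Euler: w_{n+1} = w_n + h·f(t_n, w_n).
t=0.000000, w=0.700000: f=0.275000 → w ← 0.700000 + 0.27·0.275000 = 0.774250
t=0.270000, w=0.774250: f=0.325963 → w ← 0.774250 + 0.27·0.325963 = 0.862260
w(0.54) ≈ 0.8623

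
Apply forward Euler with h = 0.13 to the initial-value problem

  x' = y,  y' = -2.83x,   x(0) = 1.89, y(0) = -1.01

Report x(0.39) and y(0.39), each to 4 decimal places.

1.2312, -2.9178

Euler on (x,y): x_{n+1} = x_n + h·x', y_{n+1} = y_n + h·y'.
0.000000: (1.890000, -1.010000); f=(-1.010000, -5.348700) → (1.758700, -1.705331)
0.130000: (1.758700, -1.705331); f=(-1.705331, -4.977121) → (1.537007, -2.352357)
0.260000: (1.537007, -2.352357); f=(-2.352357, -4.349730) → (1.231201, -2.917822)
(x(0.39), y(0.39)) ≈ (1.2312, -2.9178)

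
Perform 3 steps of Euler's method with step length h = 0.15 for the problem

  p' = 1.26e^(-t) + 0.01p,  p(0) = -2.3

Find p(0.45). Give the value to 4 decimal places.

-1.8179

Euler: p_{n+1} = p_n + h·f(t_n, p_n).
t=0.000000, p=-2.300000: f=1.237000 → p ← -2.300000 + 0.15·1.237000 = -2.114450
t=0.150000, p=-2.114450: f=1.063348 → p ← -2.114450 + 0.15·1.063348 = -1.954948
t=0.300000, p=-1.954948: f=0.913881 → p ← -1.954948 + 0.15·0.913881 = -1.817866
p(0.45) ≈ -1.8179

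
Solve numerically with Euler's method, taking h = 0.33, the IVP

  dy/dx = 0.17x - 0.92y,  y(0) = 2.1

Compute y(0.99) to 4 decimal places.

0.7592

Euler: y_{n+1} = y_n + h·f(x_n, y_n).
x=0.000000, y=2.100000: f=-1.932000 → y ← 2.100000 + 0.33·(-1.932000) = 1.462440
x=0.330000, y=1.462440: f=-1.289345 → y ← 1.462440 + 0.33·(-1.289345) = 1.036956
x=0.660000, y=1.036956: f=-0.841800 → y ← 1.036956 + 0.33·(-0.841800) = 0.759162
y(0.99) ≈ 0.7592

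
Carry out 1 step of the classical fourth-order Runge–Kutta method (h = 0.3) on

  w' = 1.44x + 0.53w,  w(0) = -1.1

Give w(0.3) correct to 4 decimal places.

RK4: k1 = f(x_n, w_n); k2 = f(x_n + h/2, w_n + (h/2)·k1); k3 = f(x_n + h/2, w_n + (h/2)·k2); k4 = f(x_n + h, w_n + h·k3); w_{n+1} = w_n + (h/6)·(k1 + 2k2 + 2k3 + k4).
x=0.000000, w=-1.100000:
  k1 = f(0.000000, -1.100000) = -0.583000
  k2 = f(0.150000, -1.187450) = -0.413349
  k3 = f(0.150000, -1.162002) = -0.399861
  k4 = f(0.300000, -1.219958) = -0.214578
  w ← -1.100000 + (0.3/6)·(k1 + 2k2 + 2k3 + k4) = -1.221200
w(0.3) ≈ -1.2212

-1.2212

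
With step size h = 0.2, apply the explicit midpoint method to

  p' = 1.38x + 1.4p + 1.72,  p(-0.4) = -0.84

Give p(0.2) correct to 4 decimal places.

Midpoint: k1 = f(x_n, p_n); k2 = f(x_n + h/2, p_n + (h/2)·k1); p_{n+1} = p_n + h·k2.
x=-0.400000, p=-0.840000:
  k1 = f(-0.400000, -0.840000) = -0.008000
  k2 = f(-0.300000, -0.840800) = 0.128880
  p ← -0.840000 + 0.2·0.128880 = -0.814224
x=-0.200000, p=-0.814224:
  k1 = f(-0.200000, -0.814224) = 0.304086
  k2 = f(-0.100000, -0.783815) = 0.484658
  p ← -0.814224 + 0.2·0.484658 = -0.717292
x=0.000000, p=-0.717292:
  k1 = f(0.000000, -0.717292) = 0.715791
  k2 = f(0.100000, -0.645713) = 0.954001
  p ← -0.717292 + 0.2·0.954001 = -0.526492
p(0.2) ≈ -0.5265

-0.5265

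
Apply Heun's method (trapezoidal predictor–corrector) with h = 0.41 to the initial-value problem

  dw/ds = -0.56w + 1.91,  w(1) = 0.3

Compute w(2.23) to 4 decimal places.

1.8373

Heun: k1 = f(s_n, w_n); k2 = f(s_n + h, w_n + h·k1); w_{n+1} = w_n + (h/2)·(k1 + k2).
s=1.000000, w=0.300000:
  k1 = f(1.000000, 0.300000) = 1.742000
  k2 = f(1.410000, 1.014220) = 1.342037
  w ← 0.300000 + (0.41/2)·(1.742000 + 1.342037) = 0.932228
s=1.410000, w=0.932228:
  k1 = f(1.410000, 0.932228) = 1.387953
  k2 = f(1.820000, 1.501288) = 1.069279
  w ← 0.932228 + (0.41/2)·(1.387953 + 1.069279) = 1.435960
s=1.820000, w=1.435960:
  k1 = f(1.820000, 1.435960) = 1.105862
  k2 = f(2.230000, 1.889364) = 0.851956
  w ← 1.435960 + (0.41/2)·(1.105862 + 0.851956) = 1.837313
w(2.23) ≈ 1.8373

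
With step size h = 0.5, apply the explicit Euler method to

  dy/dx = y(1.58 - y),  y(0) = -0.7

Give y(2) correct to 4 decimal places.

Euler: y_{n+1} = y_n + h·f(x_n, y_n).
x=0.000000, y=-0.700000: f=-1.596000 → y ← -0.700000 + 0.5·(-1.596000) = -1.498000
x=0.500000, y=-1.498000: f=-4.610844 → y ← -1.498000 + 0.5·(-4.610844) = -3.803422
x=1.000000, y=-3.803422: f=-20.475426 → y ← -3.803422 + 0.5·(-20.475426) = -14.041135
x=1.500000, y=-14.041135: f=-219.338460 → y ← -14.041135 + 0.5·(-219.338460) = -123.710365
y(2) ≈ -123.7104

-123.7104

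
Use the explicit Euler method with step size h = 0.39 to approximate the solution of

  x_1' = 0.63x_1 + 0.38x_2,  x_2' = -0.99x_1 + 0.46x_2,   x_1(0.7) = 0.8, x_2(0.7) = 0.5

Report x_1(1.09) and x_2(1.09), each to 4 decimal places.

Euler on (x_1,x_2): x_1_{n+1} = x_1_n + h·x_1', x_2_{n+1} = x_2_n + h·x_2'.
0.700000: (0.800000, 0.500000); f=(0.694000, -0.562000) → (1.070660, 0.280820)
(x_1(1.09), x_2(1.09)) ≈ (1.0707, 0.2808)

1.0707, 0.2808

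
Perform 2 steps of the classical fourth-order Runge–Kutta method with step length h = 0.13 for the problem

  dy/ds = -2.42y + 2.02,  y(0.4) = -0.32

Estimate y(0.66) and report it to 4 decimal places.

RK4: k1 = f(s_n, y_n); k2 = f(s_n + h/2, y_n + (h/2)·k1); k3 = f(s_n + h/2, y_n + (h/2)·k2); k4 = f(s_n + h, y_n + h·k3); y_{n+1} = y_n + (h/6)·(k1 + 2k2 + 2k3 + k4).
s=0.400000, y=-0.320000:
  k1 = f(0.400000, -0.320000) = 2.794400
  k2 = f(0.465000, -0.138364) = 2.354841
  k3 = f(0.465000, -0.166935) = 2.423984
  k4 = f(0.530000, -0.004882) = 2.031815
  y ← -0.320000 + (0.13/6)·(k1 + 2k2 + 2k3 + k4) = -0.008350
s=0.530000, y=-0.008350:
  k1 = f(0.530000, -0.008350) = 2.040206
  k2 = f(0.595000, 0.124264) = 1.719282
  k3 = f(0.595000, 0.103404) = 1.769763
  k4 = f(0.660000, 0.221720) = 1.483439
  y ← -0.008350 + (0.13/6)·(k1 + 2k2 + 2k3 + k4) = 0.219188
y(0.66) ≈ 0.2192

0.2192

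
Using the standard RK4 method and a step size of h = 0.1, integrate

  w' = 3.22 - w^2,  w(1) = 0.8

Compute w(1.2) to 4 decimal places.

RK4: k1 = f(s_n, w_n); k2 = f(s_n + h/2, w_n + (h/2)·k1); k3 = f(s_n + h/2, w_n + (h/2)·k2); k4 = f(s_n + h, w_n + h·k3); w_{n+1} = w_n + (h/6)·(k1 + 2k2 + 2k3 + k4).
s=1.000000, w=0.800000:
  k1 = f(1.000000, 0.800000) = 2.580000
  k2 = f(1.050000, 0.929000) = 2.356959
  k3 = f(1.050000, 0.917848) = 2.377555
  k4 = f(1.100000, 1.037756) = 2.143063
  w ← 0.800000 + (0.1/6)·(k1 + 2k2 + 2k3 + k4) = 1.036535
s=1.100000, w=1.036535:
  k1 = f(1.100000, 1.036535) = 2.145595
  k2 = f(1.150000, 1.143815) = 1.911688
  k3 = f(1.150000, 1.132119) = 1.938306
  k4 = f(1.200000, 1.230365) = 1.706201
  w ← 1.036535 + (0.1/6)·(k1 + 2k2 + 2k3 + k4) = 1.229065
w(1.2) ≈ 1.2291

1.2291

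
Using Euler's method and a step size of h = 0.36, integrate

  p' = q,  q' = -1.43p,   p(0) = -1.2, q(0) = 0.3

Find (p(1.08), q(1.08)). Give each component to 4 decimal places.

Euler on (p,q): p_{n+1} = p_n + h·p', q_{n+1} = q_n + h·q'.
0.000000: (-1.200000, 0.300000); f=(0.300000, 1.716000) → (-1.092000, 0.917760)
0.360000: (-1.092000, 0.917760); f=(0.917760, 1.561560) → (-0.761606, 1.479922)
0.720000: (-0.761606, 1.479922); f=(1.479922, 1.089097) → (-0.228835, 1.871997)
(p(1.08), q(1.08)) ≈ (-0.2288, 1.8720)

-0.2288, 1.8720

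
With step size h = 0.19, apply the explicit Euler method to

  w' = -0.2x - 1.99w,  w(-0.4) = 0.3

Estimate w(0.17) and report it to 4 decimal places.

Euler: w_{n+1} = w_n + h·f(x_n, w_n).
x=-0.400000, w=0.300000: f=-0.517000 → w ← 0.300000 + 0.19·(-0.517000) = 0.201770
x=-0.210000, w=0.201770: f=-0.359522 → w ← 0.201770 + 0.19·(-0.359522) = 0.133461
x=-0.020000, w=0.133461: f=-0.261587 → w ← 0.133461 + 0.19·(-0.261587) = 0.083759
w(0.17) ≈ 0.0838

0.0838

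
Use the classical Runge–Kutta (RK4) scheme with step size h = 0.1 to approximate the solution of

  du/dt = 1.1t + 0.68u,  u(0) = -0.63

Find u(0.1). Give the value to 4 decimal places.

-0.6687

RK4: k1 = f(t_n, u_n); k2 = f(t_n + h/2, u_n + (h/2)·k1); k3 = f(t_n + h/2, u_n + (h/2)·k2); k4 = f(t_n + h, u_n + h·k3); u_{n+1} = u_n + (h/6)·(k1 + 2k2 + 2k3 + k4).
t=0.000000, u=-0.630000:
  k1 = f(0.000000, -0.630000) = -0.428400
  k2 = f(0.050000, -0.651420) = -0.387966
  k3 = f(0.050000, -0.649398) = -0.386591
  k4 = f(0.100000, -0.668659) = -0.344688
  u ← -0.630000 + (0.1/6)·(k1 + 2k2 + 2k3 + k4) = -0.668703
u(0.1) ≈ -0.6687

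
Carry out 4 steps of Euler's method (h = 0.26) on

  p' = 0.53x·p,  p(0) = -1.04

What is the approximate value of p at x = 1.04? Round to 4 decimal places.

Euler: p_{n+1} = p_n + h·f(x_n, p_n).
x=0.000000, p=-1.040000: f=0.000000 → p ← -1.040000 + 0.26·0.000000 = -1.040000
x=0.260000, p=-1.040000: f=-0.143312 → p ← -1.040000 + 0.26·(-0.143312) = -1.077261
x=0.520000, p=-1.077261: f=-0.296893 → p ← -1.077261 + 0.26·(-0.296893) = -1.154453
x=0.780000, p=-1.154453: f=-0.477251 → p ← -1.154453 + 0.26·(-0.477251) = -1.278539
p(1.04) ≈ -1.2785

-1.2785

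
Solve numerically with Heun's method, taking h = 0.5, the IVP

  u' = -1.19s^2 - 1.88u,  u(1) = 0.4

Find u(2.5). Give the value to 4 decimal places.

-2.6706

Heun: k1 = f(s_n, u_n); k2 = f(s_n + h, u_n + h·k1); u_{n+1} = u_n + (h/2)·(k1 + k2).
s=1.000000, u=0.400000:
  k1 = f(1.000000, 0.400000) = -1.942000
  k2 = f(1.500000, -0.571000) = -1.604020
  u ← 0.400000 + (0.5/2)·(-1.942000 + (-1.604020)) = -0.486505
s=1.500000, u=-0.486505:
  k1 = f(1.500000, -0.486505) = -1.762871
  k2 = f(2.000000, -1.367940) = -2.188272
  u ← -0.486505 + (0.5/2)·(-1.762871 + (-2.188272)) = -1.474291
s=2.000000, u=-1.474291:
  k1 = f(2.000000, -1.474291) = -1.988333
  k2 = f(2.500000, -2.468457) = -2.796800
  u ← -1.474291 + (0.5/2)·(-1.988333 + (-2.796800)) = -2.670574
u(2.5) ≈ -2.6706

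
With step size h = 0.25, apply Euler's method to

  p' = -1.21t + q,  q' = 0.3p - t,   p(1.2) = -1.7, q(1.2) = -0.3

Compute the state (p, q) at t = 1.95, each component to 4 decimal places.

Euler on (p,q): p_{n+1} = p_n + h·p', q_{n+1} = q_n + h·q'.
1.200000: (-1.700000, -0.300000); f=(-1.752000, -1.710000) → (-2.138000, -0.727500)
1.450000: (-2.138000, -0.727500); f=(-2.482000, -2.091400) → (-2.758500, -1.250350)
1.700000: (-2.758500, -1.250350); f=(-3.307350, -2.527550) → (-3.585337, -1.882238)
(p(1.95), q(1.95)) ≈ (-3.5853, -1.8822)

-3.5853, -1.8822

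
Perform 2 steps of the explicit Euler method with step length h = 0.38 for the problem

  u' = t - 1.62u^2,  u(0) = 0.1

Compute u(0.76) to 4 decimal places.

Euler: u_{n+1} = u_n + h·f(t_n, u_n).
t=0.000000, u=0.100000: f=-0.016200 → u ← 0.100000 + 0.38·(-0.016200) = 0.093844
t=0.380000, u=0.093844: f=0.365733 → u ← 0.093844 + 0.38·0.365733 = 0.232823
u(0.76) ≈ 0.2328

0.2328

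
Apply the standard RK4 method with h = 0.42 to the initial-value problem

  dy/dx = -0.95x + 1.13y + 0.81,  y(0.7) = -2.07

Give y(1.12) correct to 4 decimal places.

-3.3475

RK4: k1 = f(x_n, y_n); k2 = f(x_n + h/2, y_n + (h/2)·k1); k3 = f(x_n + h/2, y_n + (h/2)·k2); k4 = f(x_n + h, y_n + h·k3); y_{n+1} = y_n + (h/6)·(k1 + 2k2 + 2k3 + k4).
x=0.700000, y=-2.070000:
  k1 = f(0.700000, -2.070000) = -2.194100
  k2 = f(0.910000, -2.530761) = -2.914260
  k3 = f(0.910000, -2.681995) = -3.085154
  k4 = f(1.120000, -3.365765) = -4.057314
  y ← -2.070000 + (0.42/6)·(k1 + 2k2 + 2k3 + k4) = -3.347517
y(1.12) ≈ -3.3475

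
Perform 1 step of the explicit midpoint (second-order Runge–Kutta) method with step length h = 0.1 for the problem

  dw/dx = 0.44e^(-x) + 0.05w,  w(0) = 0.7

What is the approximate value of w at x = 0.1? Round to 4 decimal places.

Midpoint: k1 = f(x_n, w_n); k2 = f(x_n + h/2, w_n + (h/2)·k1); w_{n+1} = w_n + h·k2.
x=0.000000, w=0.700000:
  k1 = f(0.000000, 0.700000) = 0.475000
  k2 = f(0.050000, 0.723750) = 0.454728
  w ← 0.700000 + 0.1·0.454728 = 0.745473
w(0.1) ≈ 0.7455

0.7455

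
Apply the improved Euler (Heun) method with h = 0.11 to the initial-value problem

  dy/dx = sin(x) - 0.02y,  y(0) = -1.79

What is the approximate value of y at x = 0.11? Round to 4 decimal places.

-1.7800

Heun: k1 = f(x_n, y_n); k2 = f(x_n + h, y_n + h·k1); y_{n+1} = y_n + (h/2)·(k1 + k2).
x=0.000000, y=-1.790000:
  k1 = f(0.000000, -1.790000) = 0.035800
  k2 = f(0.110000, -1.786062) = 0.145500
  y ← -1.790000 + (0.11/2)·(0.035800 + 0.145500) = -1.780029
y(0.11) ≈ -1.7800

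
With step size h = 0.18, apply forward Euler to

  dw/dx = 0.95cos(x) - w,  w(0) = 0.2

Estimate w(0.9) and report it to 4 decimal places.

0.6007

Euler: w_{n+1} = w_n + h·f(x_n, w_n).
x=0.000000, w=0.200000: f=0.750000 → w ← 0.200000 + 0.18·0.750000 = 0.335000
x=0.180000, w=0.335000: f=0.599652 → w ← 0.335000 + 0.18·0.599652 = 0.442937
x=0.360000, w=0.442937: f=0.446165 → w ← 0.442937 + 0.18·0.446165 = 0.523247
x=0.540000, w=0.523247: f=0.291576 → w ← 0.523247 + 0.18·0.291576 = 0.575731
x=0.720000, w=0.575731: f=0.138485 → w ← 0.575731 + 0.18·0.138485 = 0.600658
w(0.9) ≈ 0.6007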